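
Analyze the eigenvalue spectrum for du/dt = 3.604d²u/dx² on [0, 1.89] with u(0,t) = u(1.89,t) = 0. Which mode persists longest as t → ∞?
Eigenvalues: λₙ = 3.604n²π²/1.89².
First three modes:
  n=1: λ₁ = 3.604π²/1.89² ≈ 9.958
  n=2: λ₂ = 14.416π²/1.89² ≈ 39.831 (4× faster decay)
  n=3: λ₃ = 32.436π²/1.89² ≈ 89.62 (9× faster decay)
As t → ∞, higher modes decay exponentially faster. The n=1 mode dominates: u ~ c₁ sin(πx/1.89) e^{-λ₁t}.
Decay rate: λ₁ = 3.604π²/1.89² ≈ 9.958.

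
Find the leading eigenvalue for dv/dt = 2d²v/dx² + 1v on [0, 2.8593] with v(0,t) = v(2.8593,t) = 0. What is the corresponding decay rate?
Eigenvalues: λₙ = 2n²π²/2.8593² - 1.
First three modes:
  n=1: λ₁ = 2π²/2.8593² - 1 ≈ 1.414
  n=2: λ₂ = 8π²/2.8593² - 1 ≈ 8.658
  n=3: λ₃ = 18π²/2.8593² - 1 ≈ 20.73
Since 2π²/2.8593² ≈ 2.414 > 1, all λₙ > 0.
The n=1 mode decays slowest → dominates as t → ∞.
Asymptotic: v ~ c₁ sin(πx/2.8593) e^{-λ₁t} with decay rate λ₁ ≈ 1.414.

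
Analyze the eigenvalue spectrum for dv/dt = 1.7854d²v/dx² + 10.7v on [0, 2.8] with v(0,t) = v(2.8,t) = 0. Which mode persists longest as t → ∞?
Eigenvalues: λₙ = 1.7854n²π²/2.8² - 10.7.
First three modes:
  n=1: λ₁ = 1.7854π²/2.8² - 10.7 ≈ -8.452
  n=2: λ₂ = 7.1416π²/2.8² - 10.7 ≈ -1.71
  n=3: λ₃ = 16.0686π²/2.8² - 10.7 ≈ 9.528
Since 1.7854π²/2.8² ≈ 2.248 < 10.7, λ₁ < 0.
The n=1 mode grows fastest (−λₙ is largest for n=1) → dominates.
Asymptotic: v ~ c₁ sin(πx/2.8) e^{8.452t} (exponential growth at rate −λ₁ ≈ 8.452).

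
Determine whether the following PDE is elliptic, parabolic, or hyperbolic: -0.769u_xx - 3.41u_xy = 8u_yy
Rewriting in standard form: -0.769u_xx - 3.41u_xy - 8u_yy = 0. Coefficients: A = -0.769, B = -3.41, C = -8. B² - 4AC = -12.9799, which is negative, so the equation is elliptic.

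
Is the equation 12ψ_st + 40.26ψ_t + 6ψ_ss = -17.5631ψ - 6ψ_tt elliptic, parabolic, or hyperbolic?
Rewriting in standard form: 6ψ_ss + 12ψ_st + 6ψ_tt + 40.26ψ_t + 17.5631ψ = 0. Computing B² - 4AC with A = 6, B = 12, C = 6: discriminant = 0 (zero). Answer: parabolic.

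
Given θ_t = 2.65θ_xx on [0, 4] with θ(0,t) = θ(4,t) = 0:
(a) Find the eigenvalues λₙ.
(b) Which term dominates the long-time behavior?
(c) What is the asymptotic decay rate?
Eigenvalues: λₙ = 2.65n²π²/4².
First three modes:
  n=1: λ₁ = 2.65π²/4² ≈ 1.635
  n=2: λ₂ = 10.6π²/4² ≈ 6.539 (4× faster decay)
  n=3: λ₃ = 23.85π²/4² ≈ 14.712 (9× faster decay)
As t → ∞, higher modes decay exponentially faster. The n=1 mode dominates: θ ~ c₁ sin(πx/4) e^{-λ₁t}.
Decay rate: λ₁ = 2.65π²/4² ≈ 1.635.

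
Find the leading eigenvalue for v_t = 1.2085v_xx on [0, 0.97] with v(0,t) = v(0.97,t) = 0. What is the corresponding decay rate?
Eigenvalues: λₙ = 1.2085n²π²/0.97².
First three modes:
  n=1: λ₁ = 1.2085π²/0.97² ≈ 12.677
  n=2: λ₂ = 4.834π²/0.97² ≈ 50.706 (4× faster decay)
  n=3: λ₃ = 10.8765π²/0.97² ≈ 114.089 (9× faster decay)
As t → ∞, higher modes decay exponentially faster. The n=1 mode dominates: v ~ c₁ sin(πx/0.97) e^{-λ₁t}.
Decay rate: λ₁ = 1.2085π²/0.97² ≈ 12.677.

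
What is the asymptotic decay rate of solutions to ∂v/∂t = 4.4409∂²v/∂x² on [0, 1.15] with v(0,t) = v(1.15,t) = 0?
Eigenvalues: λₙ = 4.4409n²π²/1.15².
First three modes:
  n=1: λ₁ = 4.4409π²/1.15² ≈ 33.142
  n=2: λ₂ = 17.7636π²/1.15² ≈ 132.567 (4× faster decay)
  n=3: λ₃ = 39.9681π²/1.15² ≈ 298.275 (9× faster decay)
As t → ∞, higher modes decay exponentially faster. The n=1 mode dominates: v ~ c₁ sin(πx/1.15) e^{-λ₁t}.
Decay rate: λ₁ = 4.4409π²/1.15² ≈ 33.142.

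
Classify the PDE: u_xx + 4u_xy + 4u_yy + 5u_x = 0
A = 1, B = 4, C = 4. Discriminant B² - 4AC = 0. Since 0 = 0, parabolic.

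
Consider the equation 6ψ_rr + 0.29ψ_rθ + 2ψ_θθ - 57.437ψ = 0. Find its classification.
Elliptic. (A = 6, B = 0.29, C = 2 gives B² - 4AC = -47.9159.)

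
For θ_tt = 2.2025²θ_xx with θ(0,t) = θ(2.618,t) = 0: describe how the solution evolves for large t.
θ oscillates (no decay). Energy is conserved; the solution oscillates indefinitely as standing waves.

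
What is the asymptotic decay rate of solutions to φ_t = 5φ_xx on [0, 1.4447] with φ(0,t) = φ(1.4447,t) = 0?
Eigenvalues: λₙ = 5n²π²/1.4447².
First three modes:
  n=1: λ₁ = 5π²/1.4447² ≈ 23.644
  n=2: λ₂ = 20π²/1.4447² ≈ 94.575 (4× faster decay)
  n=3: λ₃ = 45π²/1.4447² ≈ 212.793 (9× faster decay)
As t → ∞, higher modes decay exponentially faster. The n=1 mode dominates: φ ~ c₁ sin(πx/1.4447) e^{-λ₁t}.
Decay rate: λ₁ = 5π²/1.4447² ≈ 23.644.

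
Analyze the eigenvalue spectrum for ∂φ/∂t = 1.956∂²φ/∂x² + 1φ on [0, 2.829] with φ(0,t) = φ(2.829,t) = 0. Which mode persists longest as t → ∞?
Eigenvalues: λₙ = 1.956n²π²/2.829² - 1.
First three modes:
  n=1: λ₁ = 1.956π²/2.829² - 1 ≈ 1.412
  n=2: λ₂ = 7.824π²/2.829² - 1 ≈ 8.649
  n=3: λ₃ = 17.604π²/2.829² - 1 ≈ 20.709
Since 1.956π²/2.829² ≈ 2.412 > 1, all λₙ > 0.
The n=1 mode decays slowest → dominates as t → ∞.
Asymptotic: φ ~ c₁ sin(πx/2.829) e^{-λ₁t} with decay rate λ₁ ≈ 1.412.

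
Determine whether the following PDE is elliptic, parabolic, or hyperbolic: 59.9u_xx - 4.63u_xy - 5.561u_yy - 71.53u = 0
Coefficients: A = 59.9, B = -4.63, C = -5.561. B² - 4AC = 1353.8525, which is positive, so the equation is hyperbolic.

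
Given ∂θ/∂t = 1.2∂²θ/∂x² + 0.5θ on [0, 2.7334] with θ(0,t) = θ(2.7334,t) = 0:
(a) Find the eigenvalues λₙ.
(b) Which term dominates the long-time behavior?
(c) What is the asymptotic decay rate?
Eigenvalues: λₙ = 1.2n²π²/2.7334² - 0.5.
First three modes:
  n=1: λ₁ = 1.2π²/2.7334² - 0.5 ≈ 1.085
  n=2: λ₂ = 4.8π²/2.7334² - 0.5 ≈ 5.841
  n=3: λ₃ = 10.8π²/2.7334² - 0.5 ≈ 13.766
Since 1.2π²/2.7334² ≈ 1.585 > 0.5, all λₙ > 0.
The n=1 mode decays slowest → dominates as t → ∞.
Asymptotic: θ ~ c₁ sin(πx/2.7334) e^{-λ₁t} with decay rate λ₁ ≈ 1.085.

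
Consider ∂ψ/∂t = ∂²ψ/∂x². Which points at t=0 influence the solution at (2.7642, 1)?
The entire real line. The heat equation has infinite propagation speed: any initial disturbance instantly affects all points (though exponentially small far away).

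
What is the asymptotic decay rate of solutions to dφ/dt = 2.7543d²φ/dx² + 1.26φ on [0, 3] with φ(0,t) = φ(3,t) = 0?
Eigenvalues: λₙ = 2.7543n²π²/3² - 1.26.
First three modes:
  n=1: λ₁ = 2.7543π²/3² - 1.26 ≈ 1.76
  n=2: λ₂ = 11.0172π²/3² - 1.26 ≈ 10.822
  n=3: λ₃ = 24.7887π²/3² - 1.26 ≈ 25.924
Since 2.7543π²/3² ≈ 3.02 > 1.26, all λₙ > 0.
The n=1 mode decays slowest → dominates as t → ∞.
Asymptotic: φ ~ c₁ sin(πx/3) e^{-λ₁t} with decay rate λ₁ ≈ 1.76.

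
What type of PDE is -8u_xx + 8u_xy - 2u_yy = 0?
With A = -8, B = 8, C = -2, the discriminant is 0. This is a parabolic PDE.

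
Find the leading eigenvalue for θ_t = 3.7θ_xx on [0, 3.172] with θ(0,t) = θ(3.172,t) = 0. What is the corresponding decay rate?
Eigenvalues: λₙ = 3.7n²π²/3.172².
First three modes:
  n=1: λ₁ = 3.7π²/3.172² ≈ 3.629
  n=2: λ₂ = 14.8π²/3.172² ≈ 14.518 (4× faster decay)
  n=3: λ₃ = 33.3π²/3.172² ≈ 32.665 (9× faster decay)
As t → ∞, higher modes decay exponentially faster. The n=1 mode dominates: θ ~ c₁ sin(πx/3.172) e^{-λ₁t}.
Decay rate: λ₁ = 3.7π²/3.172² ≈ 3.629.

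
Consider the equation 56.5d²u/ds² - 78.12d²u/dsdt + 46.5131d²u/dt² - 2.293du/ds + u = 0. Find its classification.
Elliptic. (A = 56.5, B = -78.12, C = 46.5131 gives B² - 4AC = -4409.2262.)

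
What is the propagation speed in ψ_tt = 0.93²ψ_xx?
Speed = 0.93. Information travels along characteristics x = x₀ ± 0.93t.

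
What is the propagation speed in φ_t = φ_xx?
Infinite. The heat equation is parabolic, not hyperbolic, so disturbances propagate instantly.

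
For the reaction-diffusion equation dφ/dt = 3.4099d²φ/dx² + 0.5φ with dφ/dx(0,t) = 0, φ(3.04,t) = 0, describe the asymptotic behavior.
φ → 0. Diffusion dominates reaction (r=0.5 < κπ²/(4L²)≈0.91); solution decays.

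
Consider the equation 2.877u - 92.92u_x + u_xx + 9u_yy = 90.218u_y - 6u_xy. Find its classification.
Rewriting in standard form: u_xx + 6u_xy + 9u_yy - 92.92u_x - 90.218u_y + 2.877u = 0. Parabolic. (A = 1, B = 6, C = 9 gives B² - 4AC = 0.)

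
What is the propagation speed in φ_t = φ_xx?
Infinite. The heat equation is parabolic, not hyperbolic, so disturbances propagate instantly.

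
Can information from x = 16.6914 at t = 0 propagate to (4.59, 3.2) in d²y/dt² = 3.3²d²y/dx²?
No. The domain of dependence is [-5.97, 15.15], and 16.6914 is outside this interval.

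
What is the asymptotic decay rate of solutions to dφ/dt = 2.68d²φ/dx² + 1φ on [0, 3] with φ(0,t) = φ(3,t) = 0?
Eigenvalues: λₙ = 2.68n²π²/3² - 1.
First three modes:
  n=1: λ₁ = 2.68π²/3² - 1 ≈ 1.939
  n=2: λ₂ = 10.72π²/3² - 1 ≈ 10.756
  n=3: λ₃ = 24.12π²/3² - 1 ≈ 25.451
Since 2.68π²/3² ≈ 2.939 > 1, all λₙ > 0.
The n=1 mode decays slowest → dominates as t → ∞.
Asymptotic: φ ~ c₁ sin(πx/3) e^{-λ₁t} with decay rate λ₁ ≈ 1.939.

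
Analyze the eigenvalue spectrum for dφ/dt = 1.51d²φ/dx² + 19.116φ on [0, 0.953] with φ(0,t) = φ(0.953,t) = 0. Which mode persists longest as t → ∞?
Eigenvalues: λₙ = 1.51n²π²/0.953² - 19.116.
First three modes:
  n=1: λ₁ = 1.51π²/0.953² - 19.116 ≈ -2.707
  n=2: λ₂ = 6.04π²/0.953² - 19.116 ≈ 46.521
  n=3: λ₃ = 13.59π²/0.953² - 19.116 ≈ 128.568
Since 1.51π²/0.953² ≈ 16.409 < 19.116, λ₁ < 0.
The n=1 mode grows fastest (−λₙ is largest for n=1) → dominates.
Asymptotic: φ ~ c₁ sin(πx/0.953) e^{2.707t} (exponential growth at rate −λ₁ ≈ 2.707).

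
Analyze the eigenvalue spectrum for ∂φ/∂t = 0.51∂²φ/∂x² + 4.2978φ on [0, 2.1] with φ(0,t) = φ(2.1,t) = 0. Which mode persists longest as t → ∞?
Eigenvalues: λₙ = 0.51n²π²/2.1² - 4.2978.
First three modes:
  n=1: λ₁ = 0.51π²/2.1² - 4.2978 ≈ -3.156
  n=2: λ₂ = 2.04π²/2.1² - 4.2978 ≈ 0.268
  n=3: λ₃ = 4.59π²/2.1² - 4.2978 ≈ 5.975
Since 0.51π²/2.1² ≈ 1.141 < 4.2978, λ₁ < 0.
The n=1 mode grows fastest (−λₙ is largest for n=1) → dominates.
Asymptotic: φ ~ c₁ sin(πx/2.1) e^{3.156t} (exponential growth at rate −λ₁ ≈ 3.156).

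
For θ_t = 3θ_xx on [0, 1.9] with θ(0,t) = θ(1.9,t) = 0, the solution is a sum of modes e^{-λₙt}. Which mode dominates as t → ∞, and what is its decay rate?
Eigenvalues: λₙ = 3n²π²/1.9².
First three modes:
  n=1: λ₁ = 3π²/1.9² ≈ 8.202
  n=2: λ₂ = 12π²/1.9² ≈ 32.808 (4× faster decay)
  n=3: λ₃ = 27π²/1.9² ≈ 73.817 (9× faster decay)
As t → ∞, higher modes decay exponentially faster. The n=1 mode dominates: θ ~ c₁ sin(πx/1.9) e^{-λ₁t}.
Decay rate: λ₁ = 3π²/1.9² ≈ 8.202.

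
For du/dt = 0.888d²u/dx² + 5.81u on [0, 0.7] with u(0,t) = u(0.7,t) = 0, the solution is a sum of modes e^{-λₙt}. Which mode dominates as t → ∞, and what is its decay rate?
Eigenvalues: λₙ = 0.888n²π²/0.7² - 5.81.
First three modes:
  n=1: λ₁ = 0.888π²/0.7² - 5.81 ≈ 12.076
  n=2: λ₂ = 3.552π²/0.7² - 5.81 ≈ 65.735
  n=3: λ₃ = 7.992π²/0.7² - 5.81 ≈ 155.165
Since 0.888π²/0.7² ≈ 17.886 > 5.81, all λₙ > 0.
The n=1 mode decays slowest → dominates as t → ∞.
Asymptotic: u ~ c₁ sin(πx/0.7) e^{-λ₁t} with decay rate λ₁ ≈ 12.076.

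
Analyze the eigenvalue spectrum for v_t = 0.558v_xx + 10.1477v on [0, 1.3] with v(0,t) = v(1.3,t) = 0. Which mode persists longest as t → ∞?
Eigenvalues: λₙ = 0.558n²π²/1.3² - 10.1477.
First three modes:
  n=1: λ₁ = 0.558π²/1.3² - 10.1477 ≈ -6.889
  n=2: λ₂ = 2.232π²/1.3² - 10.1477 ≈ 2.887
  n=3: λ₃ = 5.022π²/1.3² - 10.1477 ≈ 19.181
Since 0.558π²/1.3² ≈ 3.259 < 10.1477, λ₁ < 0.
The n=1 mode grows fastest (−λₙ is largest for n=1) → dominates.
Asymptotic: v ~ c₁ sin(πx/1.3) e^{6.889t} (exponential growth at rate −λ₁ ≈ 6.889).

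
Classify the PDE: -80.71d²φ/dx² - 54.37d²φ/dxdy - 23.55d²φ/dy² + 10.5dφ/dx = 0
A = -80.71, B = -54.37, C = -23.55. Discriminant B² - 4AC = -4646.7851. Since -4646.7851 < 0, elliptic.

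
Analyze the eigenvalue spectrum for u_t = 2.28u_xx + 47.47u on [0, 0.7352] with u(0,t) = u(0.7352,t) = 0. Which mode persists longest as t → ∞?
Eigenvalues: λₙ = 2.28n²π²/0.7352² - 47.47.
First three modes:
  n=1: λ₁ = 2.28π²/0.7352² - 47.47 ≈ -5.838
  n=2: λ₂ = 9.12π²/0.7352² - 47.47 ≈ 119.057
  n=3: λ₃ = 20.52π²/0.7352² - 47.47 ≈ 327.215
Since 2.28π²/0.7352² ≈ 41.632 < 47.47, λ₁ < 0.
The n=1 mode grows fastest (−λₙ is largest for n=1) → dominates.
Asymptotic: u ~ c₁ sin(πx/0.7352) e^{5.838t} (exponential growth at rate −λ₁ ≈ 5.838).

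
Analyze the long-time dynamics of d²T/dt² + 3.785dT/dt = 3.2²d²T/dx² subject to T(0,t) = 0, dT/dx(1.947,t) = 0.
Long-time behavior: T → 0. Damping (γ=3.785) dissipates energy; oscillations decay exponentially.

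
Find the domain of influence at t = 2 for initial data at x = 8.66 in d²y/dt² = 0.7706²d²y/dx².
Domain of influence: [7.1188, 10.2012]. Data at x = 8.66 spreads outward at speed 0.7706.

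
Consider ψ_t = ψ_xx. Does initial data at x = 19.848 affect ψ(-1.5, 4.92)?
Yes, for any finite x. The heat equation has infinite propagation speed, so all initial data affects all points at any t > 0.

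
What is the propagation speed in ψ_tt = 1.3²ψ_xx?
Speed = 1.3. Information travels along characteristics x = x₀ ± 1.3t.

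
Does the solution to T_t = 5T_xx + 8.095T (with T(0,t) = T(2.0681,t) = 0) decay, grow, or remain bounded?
T → 0. Diffusion dominates reaction (r=8.095 < κπ²/L²≈11.54); solution decays.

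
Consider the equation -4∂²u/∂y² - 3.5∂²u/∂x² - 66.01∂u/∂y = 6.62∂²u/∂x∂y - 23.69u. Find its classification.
Rewriting in standard form: -3.5∂²u/∂x² - 6.62∂²u/∂x∂y - 4∂²u/∂y² - 66.01∂u/∂y + 23.69u = 0. Elliptic. (A = -3.5, B = -6.62, C = -4 gives B² - 4AC = -12.1756.)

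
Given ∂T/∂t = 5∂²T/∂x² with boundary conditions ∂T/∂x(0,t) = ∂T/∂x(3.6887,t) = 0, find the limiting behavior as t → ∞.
T → constant (steady state). Heat is conserved (no flux at boundaries); solution approaches the spatial average.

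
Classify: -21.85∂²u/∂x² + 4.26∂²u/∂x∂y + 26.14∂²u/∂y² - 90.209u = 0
Hyperbolic (discriminant = 2302.7836).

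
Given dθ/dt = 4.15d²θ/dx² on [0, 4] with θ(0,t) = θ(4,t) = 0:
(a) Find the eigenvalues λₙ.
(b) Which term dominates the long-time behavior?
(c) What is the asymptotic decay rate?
Eigenvalues: λₙ = 4.15n²π²/4².
First three modes:
  n=1: λ₁ = 4.15π²/4² ≈ 2.56
  n=2: λ₂ = 16.6π²/4² ≈ 10.24 (4× faster decay)
  n=3: λ₃ = 37.35π²/4² ≈ 23.039 (9× faster decay)
As t → ∞, higher modes decay exponentially faster. The n=1 mode dominates: θ ~ c₁ sin(πx/4) e^{-λ₁t}.
Decay rate: λ₁ = 4.15π²/4² ≈ 2.56.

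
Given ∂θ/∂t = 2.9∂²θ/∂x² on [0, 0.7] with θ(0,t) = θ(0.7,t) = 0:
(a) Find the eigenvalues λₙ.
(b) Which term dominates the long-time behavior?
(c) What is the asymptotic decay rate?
Eigenvalues: λₙ = 2.9n²π²/0.7².
First three modes:
  n=1: λ₁ = 2.9π²/0.7² ≈ 58.412
  n=2: λ₂ = 11.6π²/0.7² ≈ 233.648 (4× faster decay)
  n=3: λ₃ = 26.1π²/0.7² ≈ 525.707 (9× faster decay)
As t → ∞, higher modes decay exponentially faster. The n=1 mode dominates: θ ~ c₁ sin(πx/0.7) e^{-λ₁t}.
Decay rate: λ₁ = 2.9π²/0.7² ≈ 58.412.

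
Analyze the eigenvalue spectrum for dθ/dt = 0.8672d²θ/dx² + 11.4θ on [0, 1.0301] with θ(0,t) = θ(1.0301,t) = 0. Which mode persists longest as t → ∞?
Eigenvalues: λₙ = 0.8672n²π²/1.0301² - 11.4.
First three modes:
  n=1: λ₁ = 0.8672π²/1.0301² - 11.4 ≈ -3.334
  n=2: λ₂ = 3.4688π²/1.0301² - 11.4 ≈ 20.864
  n=3: λ₃ = 7.8048π²/1.0301² - 11.4 ≈ 61.194
Since 0.8672π²/1.0301² ≈ 8.066 < 11.4, λ₁ < 0.
The n=1 mode grows fastest (−λₙ is largest for n=1) → dominates.
Asymptotic: θ ~ c₁ sin(πx/1.0301) e^{3.334t} (exponential growth at rate −λ₁ ≈ 3.334).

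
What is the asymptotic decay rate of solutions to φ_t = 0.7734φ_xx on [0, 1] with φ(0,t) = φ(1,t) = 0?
Eigenvalues: λₙ = 0.7734n²π².
First three modes:
  n=1: λ₁ = 0.7734π² ≈ 7.633
  n=2: λ₂ = 3.0936π² ≈ 30.533 (4× faster decay)
  n=3: λ₃ = 6.9606π² ≈ 68.698 (9× faster decay)
As t → ∞, higher modes decay exponentially faster. The n=1 mode dominates: φ ~ c₁ sin(πx) e^{-λ₁t}.
Decay rate: λ₁ = 0.7734π² ≈ 7.633.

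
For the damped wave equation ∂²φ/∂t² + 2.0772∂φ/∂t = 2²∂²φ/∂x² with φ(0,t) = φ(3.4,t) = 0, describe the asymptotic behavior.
φ → 0. Damping (γ=2.0772) dissipates energy; oscillations decay exponentially.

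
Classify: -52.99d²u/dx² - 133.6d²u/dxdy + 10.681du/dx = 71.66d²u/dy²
Rewriting in standard form: -52.99d²u/dx² - 133.6d²u/dxdy - 71.66d²u/dy² + 10.681du/dx = 0. Hyperbolic (discriminant = 2659.9064).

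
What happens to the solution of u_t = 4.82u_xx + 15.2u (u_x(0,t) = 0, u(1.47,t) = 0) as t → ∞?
u grows unboundedly. Reaction dominates diffusion (r=15.2 > κπ²/(4L²)≈5.5); solution grows exponentially.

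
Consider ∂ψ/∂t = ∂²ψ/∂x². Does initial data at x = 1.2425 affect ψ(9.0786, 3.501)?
Yes, for any finite x. The heat equation has infinite propagation speed, so all initial data affects all points at any t > 0.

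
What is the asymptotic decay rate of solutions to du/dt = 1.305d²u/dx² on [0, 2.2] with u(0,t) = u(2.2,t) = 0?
Eigenvalues: λₙ = 1.305n²π²/2.2².
First three modes:
  n=1: λ₁ = 1.305π²/2.2² ≈ 2.661
  n=2: λ₂ = 5.22π²/2.2² ≈ 10.644 (4× faster decay)
  n=3: λ₃ = 11.745π²/2.2² ≈ 23.95 (9× faster decay)
As t → ∞, higher modes decay exponentially faster. The n=1 mode dominates: u ~ c₁ sin(πx/2.2) e^{-λ₁t}.
Decay rate: λ₁ = 1.305π²/2.2² ≈ 2.661.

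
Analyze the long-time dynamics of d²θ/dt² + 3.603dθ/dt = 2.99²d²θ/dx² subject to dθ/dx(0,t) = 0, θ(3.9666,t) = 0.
Long-time behavior: θ → 0. Damping (γ=3.603) dissipates energy; oscillations decay exponentially.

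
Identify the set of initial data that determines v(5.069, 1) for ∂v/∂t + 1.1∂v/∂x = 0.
A single point: x = 3.969. The characteristic through (5.069, 1) is x - 1.1t = const, so x = 5.069 - 1.1·1 = 3.969.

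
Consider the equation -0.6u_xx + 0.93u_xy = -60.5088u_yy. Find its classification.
Rewriting in standard form: -0.6u_xx + 0.93u_xy + 60.5088u_yy = 0. Hyperbolic. (A = -0.6, B = 0.93, C = 60.5088 gives B² - 4AC = 146.08602.)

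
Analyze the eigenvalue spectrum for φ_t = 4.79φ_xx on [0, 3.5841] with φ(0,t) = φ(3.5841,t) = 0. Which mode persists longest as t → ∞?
Eigenvalues: λₙ = 4.79n²π²/3.5841².
First three modes:
  n=1: λ₁ = 4.79π²/3.5841² ≈ 3.68
  n=2: λ₂ = 19.16π²/3.5841² ≈ 14.721 (4× faster decay)
  n=3: λ₃ = 43.11π²/3.5841² ≈ 33.122 (9× faster decay)
As t → ∞, higher modes decay exponentially faster. The n=1 mode dominates: φ ~ c₁ sin(πx/3.5841) e^{-λ₁t}.
Decay rate: λ₁ = 4.79π²/3.5841² ≈ 3.68.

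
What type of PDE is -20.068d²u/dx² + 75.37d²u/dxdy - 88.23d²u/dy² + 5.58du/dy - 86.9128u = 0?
With A = -20.068, B = 75.37, C = -88.23, the discriminant is -1401.76166. This is an elliptic PDE.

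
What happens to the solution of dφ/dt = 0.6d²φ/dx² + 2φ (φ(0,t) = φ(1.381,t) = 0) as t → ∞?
φ → 0. Diffusion dominates reaction (r=2 < κπ²/L²≈3.11); solution decays.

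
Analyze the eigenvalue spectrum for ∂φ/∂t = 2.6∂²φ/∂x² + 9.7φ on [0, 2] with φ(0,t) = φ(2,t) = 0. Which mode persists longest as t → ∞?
Eigenvalues: λₙ = 2.6n²π²/2² - 9.7.
First three modes:
  n=1: λ₁ = 2.6π²/2² - 9.7 ≈ -3.285
  n=2: λ₂ = 10.4π²/2² - 9.7 ≈ 15.961
  n=3: λ₃ = 23.4π²/2² - 9.7 ≈ 48.037
Since 2.6π²/2² ≈ 6.415 < 9.7, λ₁ < 0.
The n=1 mode grows fastest (−λₙ is largest for n=1) → dominates.
Asymptotic: φ ~ c₁ sin(πx/2) e^{3.285t} (exponential growth at rate −λ₁ ≈ 3.285).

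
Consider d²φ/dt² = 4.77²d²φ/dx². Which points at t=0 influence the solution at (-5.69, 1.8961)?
Domain of dependence: [-14.734397, 3.354397]. Signals travel at speed 4.77, so data within |x - -5.69| ≤ 4.77·1.8961 = 9.044397 can reach the point.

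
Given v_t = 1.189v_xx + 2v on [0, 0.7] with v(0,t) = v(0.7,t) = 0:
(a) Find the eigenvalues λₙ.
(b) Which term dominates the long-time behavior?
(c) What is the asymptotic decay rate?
Eigenvalues: λₙ = 1.189n²π²/0.7² - 2.
First three modes:
  n=1: λ₁ = 1.189π²/0.7² - 2 ≈ 21.949
  n=2: λ₂ = 4.756π²/0.7² - 2 ≈ 93.796
  n=3: λ₃ = 10.701π²/0.7² - 2 ≈ 213.54
Since 1.189π²/0.7² ≈ 23.949 > 2, all λₙ > 0.
The n=1 mode decays slowest → dominates as t → ∞.
Asymptotic: v ~ c₁ sin(πx/0.7) e^{-λ₁t} with decay rate λ₁ ≈ 21.949.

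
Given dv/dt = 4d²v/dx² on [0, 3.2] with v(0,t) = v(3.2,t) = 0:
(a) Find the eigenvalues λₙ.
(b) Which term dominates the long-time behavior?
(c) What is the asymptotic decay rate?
Eigenvalues: λₙ = 4n²π²/3.2².
First three modes:
  n=1: λ₁ = 4π²/3.2² ≈ 3.855
  n=2: λ₂ = 16π²/3.2² ≈ 15.421 (4× faster decay)
  n=3: λ₃ = 36π²/3.2² ≈ 34.698 (9× faster decay)
As t → ∞, higher modes decay exponentially faster. The n=1 mode dominates: v ~ c₁ sin(πx/3.2) e^{-λ₁t}.
Decay rate: λ₁ = 4π²/3.2² ≈ 3.855.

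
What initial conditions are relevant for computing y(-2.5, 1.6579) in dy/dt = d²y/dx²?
The entire real line. The heat equation has infinite propagation speed: any initial disturbance instantly affects all points (though exponentially small far away).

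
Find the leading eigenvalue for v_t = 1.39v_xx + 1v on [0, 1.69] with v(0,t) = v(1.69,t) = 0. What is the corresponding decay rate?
Eigenvalues: λₙ = 1.39n²π²/1.69² - 1.
First three modes:
  n=1: λ₁ = 1.39π²/1.69² - 1 ≈ 3.803
  n=2: λ₂ = 5.56π²/1.69² - 1 ≈ 18.213
  n=3: λ₃ = 12.51π²/1.69² - 1 ≈ 42.23
Since 1.39π²/1.69² ≈ 4.803 > 1, all λₙ > 0.
The n=1 mode decays slowest → dominates as t → ∞.
Asymptotic: v ~ c₁ sin(πx/1.69) e^{-λ₁t} with decay rate λ₁ ≈ 3.803.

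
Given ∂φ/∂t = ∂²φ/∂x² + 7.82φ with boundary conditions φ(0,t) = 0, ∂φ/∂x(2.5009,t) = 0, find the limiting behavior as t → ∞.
φ grows unboundedly. Reaction dominates diffusion (r=7.82 > κπ²/(4L²)≈0.39); solution grows exponentially.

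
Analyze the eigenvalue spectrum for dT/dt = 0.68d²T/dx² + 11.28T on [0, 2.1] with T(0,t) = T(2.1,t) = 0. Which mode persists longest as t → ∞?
Eigenvalues: λₙ = 0.68n²π²/2.1² - 11.28.
First three modes:
  n=1: λ₁ = 0.68π²/2.1² - 11.28 ≈ -9.758
  n=2: λ₂ = 2.72π²/2.1² - 11.28 ≈ -5.193
  n=3: λ₃ = 6.12π²/2.1² - 11.28 ≈ 2.417
Since 0.68π²/2.1² ≈ 1.522 < 11.28, λ₁ < 0.
The n=1 mode grows fastest (−λₙ is largest for n=1) → dominates.
Asymptotic: T ~ c₁ sin(πx/2.1) e^{9.758t} (exponential growth at rate −λ₁ ≈ 9.758).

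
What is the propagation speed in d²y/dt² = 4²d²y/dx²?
Speed = 4. Information travels along characteristics x = x₀ ± 4t.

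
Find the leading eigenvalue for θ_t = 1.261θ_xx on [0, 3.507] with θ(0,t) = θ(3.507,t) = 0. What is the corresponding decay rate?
Eigenvalues: λₙ = 1.261n²π²/3.507².
First three modes:
  n=1: λ₁ = 1.261π²/3.507² ≈ 1.012
  n=2: λ₂ = 5.044π²/3.507² ≈ 4.048 (4× faster decay)
  n=3: λ₃ = 11.349π²/3.507² ≈ 9.107 (9× faster decay)
As t → ∞, higher modes decay exponentially faster. The n=1 mode dominates: θ ~ c₁ sin(πx/3.507) e^{-λ₁t}.
Decay rate: λ₁ = 1.261π²/3.507² ≈ 1.012.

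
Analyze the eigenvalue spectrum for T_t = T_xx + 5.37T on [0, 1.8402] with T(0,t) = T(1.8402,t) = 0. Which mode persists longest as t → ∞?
Eigenvalues: λₙ = n²π²/1.8402² - 5.37.
First three modes:
  n=1: λ₁ = π²/1.8402² - 5.37 ≈ -2.455
  n=2: λ₂ = 4π²/1.8402² - 5.37 ≈ 6.288
  n=3: λ₃ = 9π²/1.8402² - 5.37 ≈ 20.861
Since π²/1.8402² ≈ 2.915 < 5.37, λ₁ < 0.
The n=1 mode grows fastest (−λₙ is largest for n=1) → dominates.
Asymptotic: T ~ c₁ sin(πx/1.8402) e^{2.455t} (exponential growth at rate −λ₁ ≈ 2.455).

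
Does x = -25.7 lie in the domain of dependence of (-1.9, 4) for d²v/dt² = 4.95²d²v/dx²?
No. The domain of dependence is [-21.7, 17.9], and -25.7 is outside this interval.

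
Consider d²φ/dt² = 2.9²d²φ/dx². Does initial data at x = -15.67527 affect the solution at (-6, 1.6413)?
No. The domain of dependence is [-10.75977, -1.24023], and -15.67527 is outside this interval.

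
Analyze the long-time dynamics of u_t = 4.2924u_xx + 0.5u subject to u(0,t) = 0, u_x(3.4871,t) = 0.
Long-time behavior: u → 0. Diffusion dominates reaction (r=0.5 < κπ²/(4L²)≈0.87); solution decays.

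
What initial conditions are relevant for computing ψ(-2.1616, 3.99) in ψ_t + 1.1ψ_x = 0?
A single point: x = -6.5506. The characteristic through (-2.1616, 3.99) is x - 1.1t = const, so x = -2.1616 - 1.1·3.99 = -6.5506.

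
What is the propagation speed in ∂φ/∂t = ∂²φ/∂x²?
Infinite. The heat equation is parabolic, not hyperbolic, so disturbances propagate instantly.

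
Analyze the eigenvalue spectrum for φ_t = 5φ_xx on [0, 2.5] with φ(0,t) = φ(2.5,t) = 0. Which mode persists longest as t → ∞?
Eigenvalues: λₙ = 5n²π²/2.5².
First three modes:
  n=1: λ₁ = 5π²/2.5² ≈ 7.896
  n=2: λ₂ = 20π²/2.5² ≈ 31.583 (4× faster decay)
  n=3: λ₃ = 45π²/2.5² ≈ 71.061 (9× faster decay)
As t → ∞, higher modes decay exponentially faster. The n=1 mode dominates: φ ~ c₁ sin(πx/2.5) e^{-λ₁t}.
Decay rate: λ₁ = 5π²/2.5² ≈ 7.896.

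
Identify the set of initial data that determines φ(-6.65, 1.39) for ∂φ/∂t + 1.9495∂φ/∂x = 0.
A single point: x = -9.359805. The characteristic through (-6.65, 1.39) is x - 1.9495t = const, so x = -6.65 - 1.9495·1.39 = -9.359805.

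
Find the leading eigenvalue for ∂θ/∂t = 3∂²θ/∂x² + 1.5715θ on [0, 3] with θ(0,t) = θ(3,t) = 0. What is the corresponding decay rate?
Eigenvalues: λₙ = 3n²π²/3² - 1.5715.
First three modes:
  n=1: λ₁ = 3π²/3² - 1.5715 ≈ 1.718
  n=2: λ₂ = 12π²/3² - 1.5715 ≈ 11.588
  n=3: λ₃ = 27π²/3² - 1.5715 ≈ 28.037
Since 3π²/3² ≈ 3.29 > 1.5715, all λₙ > 0.
The n=1 mode decays slowest → dominates as t → ∞.
Asymptotic: θ ~ c₁ sin(πx/3) e^{-λ₁t} with decay rate λ₁ ≈ 1.718.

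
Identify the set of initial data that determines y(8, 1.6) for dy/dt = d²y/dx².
The entire real line. The heat equation has infinite propagation speed: any initial disturbance instantly affects all points (though exponentially small far away).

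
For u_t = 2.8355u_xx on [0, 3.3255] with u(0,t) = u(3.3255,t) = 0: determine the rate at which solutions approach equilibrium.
Eigenvalues: λₙ = 2.8355n²π²/3.3255².
First three modes:
  n=1: λ₁ = 2.8355π²/3.3255² ≈ 2.531
  n=2: λ₂ = 11.342π²/3.3255² ≈ 10.122 (4× faster decay)
  n=3: λ₃ = 25.5195π²/3.3255² ≈ 22.775 (9× faster decay)
As t → ∞, higher modes decay exponentially faster. The n=1 mode dominates: u ~ c₁ sin(πx/3.3255) e^{-λ₁t}.
Decay rate: λ₁ = 2.8355π²/3.3255² ≈ 2.531.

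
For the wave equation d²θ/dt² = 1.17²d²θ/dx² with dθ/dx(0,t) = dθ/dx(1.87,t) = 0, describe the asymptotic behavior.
θ oscillates about a mean that drifts linearly in t (generically unbounded; no decay). There is no damping, so the nonconstant modes persist as standing waves (energy conserved, no decay). But with Neumann conditions at both ends the constant mode has eigenvalue 0: the spatial mean M(t) of θ satisfies M'' = 0, so M(t) = M(0) + M'(0)·t. Unless the initial velocity has zero mean (∫θ_t(x,0)dx = 0), the solution grows linearly in t (unbounded, though not exponentially); if it does have zero mean, the solution stays bounded and simply oscillates.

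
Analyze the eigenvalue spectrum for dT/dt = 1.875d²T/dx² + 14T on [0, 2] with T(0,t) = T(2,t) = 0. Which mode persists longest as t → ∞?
Eigenvalues: λₙ = 1.875n²π²/2² - 14.
First three modes:
  n=1: λ₁ = 1.875π²/2² - 14 ≈ -9.374
  n=2: λ₂ = 7.5π²/2² - 14 ≈ 4.506
  n=3: λ₃ = 16.875π²/2² - 14 ≈ 27.637
Since 1.875π²/2² ≈ 4.626 < 14, λ₁ < 0.
The n=1 mode grows fastest (−λₙ is largest for n=1) → dominates.
Asymptotic: T ~ c₁ sin(πx/2) e^{9.374t} (exponential growth at rate −λ₁ ≈ 9.374).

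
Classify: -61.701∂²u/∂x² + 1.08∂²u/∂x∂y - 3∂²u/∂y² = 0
Elliptic (discriminant = -739.2456).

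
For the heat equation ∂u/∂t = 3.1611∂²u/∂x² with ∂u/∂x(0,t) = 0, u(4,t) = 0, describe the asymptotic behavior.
u → 0. Heat escapes through the Dirichlet boundary.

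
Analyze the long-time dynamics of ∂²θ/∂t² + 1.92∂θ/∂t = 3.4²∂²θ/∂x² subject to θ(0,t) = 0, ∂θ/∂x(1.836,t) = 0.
Long-time behavior: θ → 0. Damping (γ=1.92) dissipates energy; oscillations decay exponentially.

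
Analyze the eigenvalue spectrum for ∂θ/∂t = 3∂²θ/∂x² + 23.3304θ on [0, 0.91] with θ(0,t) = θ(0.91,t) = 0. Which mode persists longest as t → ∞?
Eigenvalues: λₙ = 3n²π²/0.91² - 23.3304.
First three modes:
  n=1: λ₁ = 3π²/0.91² - 23.3304 ≈ 12.425
  n=2: λ₂ = 12π²/0.91² - 23.3304 ≈ 119.69
  n=3: λ₃ = 27π²/0.91² - 23.3304 ≈ 298.466
Since 3π²/0.91² ≈ 35.755 > 23.3304, all λₙ > 0.
The n=1 mode decays slowest → dominates as t → ∞.
Asymptotic: θ ~ c₁ sin(πx/0.91) e^{-λ₁t} with decay rate λ₁ ≈ 12.425.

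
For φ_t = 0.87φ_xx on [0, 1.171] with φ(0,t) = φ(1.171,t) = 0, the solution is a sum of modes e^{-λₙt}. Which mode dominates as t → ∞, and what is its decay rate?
Eigenvalues: λₙ = 0.87n²π²/1.171².
First three modes:
  n=1: λ₁ = 0.87π²/1.171² ≈ 6.262
  n=2: λ₂ = 3.48π²/1.171² ≈ 25.048 (4× faster decay)
  n=3: λ₃ = 7.83π²/1.171² ≈ 56.357 (9× faster decay)
As t → ∞, higher modes decay exponentially faster. The n=1 mode dominates: φ ~ c₁ sin(πx/1.171) e^{-λ₁t}.
Decay rate: λ₁ = 0.87π²/1.171² ≈ 6.262.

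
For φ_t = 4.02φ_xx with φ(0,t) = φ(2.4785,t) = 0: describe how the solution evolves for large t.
φ → 0. Heat diffuses out through both boundaries.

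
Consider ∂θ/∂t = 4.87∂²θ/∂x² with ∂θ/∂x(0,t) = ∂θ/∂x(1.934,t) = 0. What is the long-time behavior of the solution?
As t → ∞, θ → constant (steady state). Heat is conserved (no flux at boundaries); solution approaches the spatial average.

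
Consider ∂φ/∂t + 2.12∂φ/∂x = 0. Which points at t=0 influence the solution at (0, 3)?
A single point: x = -6.36. The characteristic through (0, 3) is x - 2.12t = const, so x = 0 - 2.12·3 = -6.36.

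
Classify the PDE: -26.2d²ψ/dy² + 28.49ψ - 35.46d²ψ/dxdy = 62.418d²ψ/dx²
Rewriting in standard form: -62.418d²ψ/dx² - 35.46d²ψ/dxdy - 26.2d²ψ/dy² + 28.49ψ = 0. A = -62.418, B = -35.46, C = -26.2. Discriminant B² - 4AC = -5283.9948. Since -5283.9948 < 0, elliptic.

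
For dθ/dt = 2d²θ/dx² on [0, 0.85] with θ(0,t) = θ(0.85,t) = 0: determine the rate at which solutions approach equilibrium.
Eigenvalues: λₙ = 2n²π²/0.85².
First three modes:
  n=1: λ₁ = 2π²/0.85² ≈ 27.321
  n=2: λ₂ = 8π²/0.85² ≈ 109.283 (4× faster decay)
  n=3: λ₃ = 18π²/0.85² ≈ 245.886 (9× faster decay)
As t → ∞, higher modes decay exponentially faster. The n=1 mode dominates: θ ~ c₁ sin(πx/0.85) e^{-λ₁t}.
Decay rate: λ₁ = 2π²/0.85² ≈ 27.321.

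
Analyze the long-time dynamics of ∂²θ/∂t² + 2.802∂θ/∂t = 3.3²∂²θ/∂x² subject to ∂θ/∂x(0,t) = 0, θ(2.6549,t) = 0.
Long-time behavior: θ → 0. Damping (γ=2.802) dissipates energy; oscillations decay exponentially.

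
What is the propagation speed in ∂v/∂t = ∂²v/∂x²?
Infinite. The heat equation is parabolic, not hyperbolic, so disturbances propagate instantly.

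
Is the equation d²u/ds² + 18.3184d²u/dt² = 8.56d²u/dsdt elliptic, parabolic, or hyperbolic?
Rewriting in standard form: d²u/ds² - 8.56d²u/dsdt + 18.3184d²u/dt² = 0. Computing B² - 4AC with A = 1, B = -8.56, C = 18.3184: discriminant = 0 (zero). Answer: parabolic.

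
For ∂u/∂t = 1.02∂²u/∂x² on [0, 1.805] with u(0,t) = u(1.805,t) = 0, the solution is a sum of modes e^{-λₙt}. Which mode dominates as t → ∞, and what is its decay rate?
Eigenvalues: λₙ = 1.02n²π²/1.805².
First three modes:
  n=1: λ₁ = 1.02π²/1.805² ≈ 3.09
  n=2: λ₂ = 4.08π²/1.805² ≈ 12.36 (4× faster decay)
  n=3: λ₃ = 9.18π²/1.805² ≈ 27.809 (9× faster decay)
As t → ∞, higher modes decay exponentially faster. The n=1 mode dominates: u ~ c₁ sin(πx/1.805) e^{-λ₁t}.
Decay rate: λ₁ = 1.02π²/1.805² ≈ 3.09.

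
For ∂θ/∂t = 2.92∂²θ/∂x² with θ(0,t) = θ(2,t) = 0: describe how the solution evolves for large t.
θ → 0. Heat diffuses out through both boundaries.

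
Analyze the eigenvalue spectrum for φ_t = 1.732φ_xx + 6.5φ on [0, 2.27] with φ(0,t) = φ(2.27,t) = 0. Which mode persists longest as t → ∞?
Eigenvalues: λₙ = 1.732n²π²/2.27² - 6.5.
First three modes:
  n=1: λ₁ = 1.732π²/2.27² - 6.5 ≈ -3.183
  n=2: λ₂ = 6.928π²/2.27² - 6.5 ≈ 6.77
  n=3: λ₃ = 15.588π²/2.27² - 6.5 ≈ 23.356
Since 1.732π²/2.27² ≈ 3.317 < 6.5, λ₁ < 0.
The n=1 mode grows fastest (−λₙ is largest for n=1) → dominates.
Asymptotic: φ ~ c₁ sin(πx/2.27) e^{3.183t} (exponential growth at rate −λ₁ ≈ 3.183).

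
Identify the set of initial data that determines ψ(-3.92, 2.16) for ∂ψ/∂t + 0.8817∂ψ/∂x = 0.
A single point: x = -5.824472. The characteristic through (-3.92, 2.16) is x - 0.8817t = const, so x = -3.92 - 0.8817·2.16 = -5.824472.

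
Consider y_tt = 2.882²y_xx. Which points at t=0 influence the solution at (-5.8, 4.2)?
Domain of dependence: [-17.9044, 6.3044]. Signals travel at speed 2.882, so data within |x - -5.8| ≤ 2.882·4.2 = 12.1044 can reach the point.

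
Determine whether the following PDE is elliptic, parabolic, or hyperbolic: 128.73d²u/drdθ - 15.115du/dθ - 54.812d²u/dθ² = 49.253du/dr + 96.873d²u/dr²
Rewriting in standard form: -96.873d²u/dr² + 128.73d²u/drdθ - 54.812d²u/dθ² - 49.253du/dr - 15.115du/dθ = 0. Coefficients: A = -96.873, B = 128.73, C = -54.812. B² - 4AC = -4667.798604, which is negative, so the equation is elliptic.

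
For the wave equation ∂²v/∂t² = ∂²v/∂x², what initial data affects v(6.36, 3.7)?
Domain of dependence: [2.66, 10.06]. Signals travel at speed 1, so data within |x - 6.36| ≤ 1·3.7 = 3.7 can reach the point.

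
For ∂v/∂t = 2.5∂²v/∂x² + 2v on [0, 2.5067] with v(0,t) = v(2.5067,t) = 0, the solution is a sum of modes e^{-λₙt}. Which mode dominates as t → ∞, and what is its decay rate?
Eigenvalues: λₙ = 2.5n²π²/2.5067² - 2.
First three modes:
  n=1: λ₁ = 2.5π²/2.5067² - 2 ≈ 1.927
  n=2: λ₂ = 10π²/2.5067² - 2 ≈ 13.707
  n=3: λ₃ = 22.5π²/2.5067² - 2 ≈ 33.341
Since 2.5π²/2.5067² ≈ 3.927 > 2, all λₙ > 0.
The n=1 mode decays slowest → dominates as t → ∞.
Asymptotic: v ~ c₁ sin(πx/2.5067) e^{-λ₁t} with decay rate λ₁ ≈ 1.927.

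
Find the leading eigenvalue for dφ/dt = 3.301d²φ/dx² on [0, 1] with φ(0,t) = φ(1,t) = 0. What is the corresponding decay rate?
Eigenvalues: λₙ = 3.301n²π².
First three modes:
  n=1: λ₁ = 3.301π² ≈ 32.58
  n=2: λ₂ = 13.204π² ≈ 130.318 (4× faster decay)
  n=3: λ₃ = 29.709π² ≈ 293.216 (9× faster decay)
As t → ∞, higher modes decay exponentially faster. The n=1 mode dominates: φ ~ c₁ sin(πx) e^{-λ₁t}.
Decay rate: λ₁ = 3.301π² ≈ 32.58.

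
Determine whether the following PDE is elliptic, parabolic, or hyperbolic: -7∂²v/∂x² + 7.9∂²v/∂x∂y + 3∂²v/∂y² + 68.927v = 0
Coefficients: A = -7, B = 7.9, C = 3. B² - 4AC = 146.41, which is positive, so the equation is hyperbolic.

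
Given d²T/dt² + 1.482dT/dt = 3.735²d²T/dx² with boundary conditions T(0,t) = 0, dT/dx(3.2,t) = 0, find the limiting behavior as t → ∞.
T → 0. Damping (γ=1.482) dissipates energy; oscillations decay exponentially.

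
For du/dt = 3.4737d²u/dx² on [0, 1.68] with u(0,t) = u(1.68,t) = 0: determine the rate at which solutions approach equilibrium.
Eigenvalues: λₙ = 3.4737n²π²/1.68².
First three modes:
  n=1: λ₁ = 3.4737π²/1.68² ≈ 12.147
  n=2: λ₂ = 13.8948π²/1.68² ≈ 48.588 (4× faster decay)
  n=3: λ₃ = 31.2633π²/1.68² ≈ 109.324 (9× faster decay)
As t → ∞, higher modes decay exponentially faster. The n=1 mode dominates: u ~ c₁ sin(πx/1.68) e^{-λ₁t}.
Decay rate: λ₁ = 3.4737π²/1.68² ≈ 12.147.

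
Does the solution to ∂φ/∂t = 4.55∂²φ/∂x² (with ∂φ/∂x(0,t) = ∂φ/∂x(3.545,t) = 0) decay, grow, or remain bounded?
φ → constant (steady state). Heat is conserved (no flux at boundaries); solution approaches the spatial average.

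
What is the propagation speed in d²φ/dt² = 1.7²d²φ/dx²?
Speed = 1.7. Information travels along characteristics x = x₀ ± 1.7t.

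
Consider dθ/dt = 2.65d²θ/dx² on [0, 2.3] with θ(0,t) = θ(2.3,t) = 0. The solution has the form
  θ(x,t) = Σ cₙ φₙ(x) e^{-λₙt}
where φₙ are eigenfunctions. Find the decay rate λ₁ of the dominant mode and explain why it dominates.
Eigenvalues: λₙ = 2.65n²π²/2.3².
First three modes:
  n=1: λ₁ = 2.65π²/2.3² ≈ 4.944
  n=2: λ₂ = 10.6π²/2.3² ≈ 19.777 (4× faster decay)
  n=3: λ₃ = 23.85π²/2.3² ≈ 44.497 (9× faster decay)
As t → ∞, higher modes decay exponentially faster. The n=1 mode dominates: θ ~ c₁ sin(πx/2.3) e^{-λ₁t}.
Decay rate: λ₁ = 2.65π²/2.3² ≈ 4.944.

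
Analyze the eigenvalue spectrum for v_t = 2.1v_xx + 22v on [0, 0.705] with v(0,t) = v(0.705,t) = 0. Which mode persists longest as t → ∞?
Eigenvalues: λₙ = 2.1n²π²/0.705² - 22.
First three modes:
  n=1: λ₁ = 2.1π²/0.705² - 22 ≈ 19.7
  n=2: λ₂ = 8.4π²/0.705² - 22 ≈ 144.802
  n=3: λ₃ = 18.9π²/0.705² - 22 ≈ 353.304
Since 2.1π²/0.705² ≈ 41.7 > 22, all λₙ > 0.
The n=1 mode decays slowest → dominates as t → ∞.
Asymptotic: v ~ c₁ sin(πx/0.705) e^{-λ₁t} with decay rate λ₁ ≈ 19.7.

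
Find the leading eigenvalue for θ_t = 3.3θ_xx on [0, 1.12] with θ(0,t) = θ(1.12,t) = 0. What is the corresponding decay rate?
Eigenvalues: λₙ = 3.3n²π²/1.12².
First three modes:
  n=1: λ₁ = 3.3π²/1.12² ≈ 25.964
  n=2: λ₂ = 13.2π²/1.12² ≈ 103.857 (4× faster decay)
  n=3: λ₃ = 29.7π²/1.12² ≈ 233.679 (9× faster decay)
As t → ∞, higher modes decay exponentially faster. The n=1 mode dominates: θ ~ c₁ sin(πx/1.12) e^{-λ₁t}.
Decay rate: λ₁ = 3.3π²/1.12² ≈ 25.964.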